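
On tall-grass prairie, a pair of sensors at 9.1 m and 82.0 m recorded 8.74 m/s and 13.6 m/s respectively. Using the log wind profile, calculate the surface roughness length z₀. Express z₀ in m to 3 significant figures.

Log law: V(z) ∝ ln(z/z₀). With r = V₁/V₂ = 8.74/13.6 = 0.64265,
r · ln(z₂/z₀) = ln(z₁/z₀) ⇒ ln z₀ = (ln z₁ − r·ln z₂)/(1 − r)
ln z₀ = (2.20827 − 0.64265×4.40672) / 0.35735 = -1.7453
z₀ = exp(-1.7453) = 0.1746 m

z₀ ≈ 0.175 m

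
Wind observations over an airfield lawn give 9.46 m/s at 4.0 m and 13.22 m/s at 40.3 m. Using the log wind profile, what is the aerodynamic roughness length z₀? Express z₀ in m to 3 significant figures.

Log law: V(z) ∝ ln(z/z₀). With r = V₁/V₂ = 9.46/13.22 = 0.71558,
r · ln(z₂/z₀) = ln(z₁/z₀) ⇒ ln z₀ = (ln z₁ − r·ln z₂)/(1 − r)
ln z₀ = (1.38629 − 0.71558×3.69635) / 0.28442 = -4.4257
z₀ = exp(-4.4257) = 0.01197 m

z₀ ≈ 0.0120 m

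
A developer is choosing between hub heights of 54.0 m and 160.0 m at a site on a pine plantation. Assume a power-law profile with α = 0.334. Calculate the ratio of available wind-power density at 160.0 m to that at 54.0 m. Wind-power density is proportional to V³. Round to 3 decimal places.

Speed ratio: V_B/V_A = (z_B/z_A)^α = (160.0/54.0)^0.334 = (2.9630)^0.334 = 1.43733
Power-density ratio: P_B/P_A = (V_B/V_A)³ = (1.43733)³ = 2.96941

2.969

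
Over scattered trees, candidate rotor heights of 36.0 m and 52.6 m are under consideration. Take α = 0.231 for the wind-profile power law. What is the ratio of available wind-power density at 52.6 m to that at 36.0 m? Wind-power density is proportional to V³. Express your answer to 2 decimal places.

1.30

Speed ratio: V_B/V_A = (z_B/z_A)^α = (52.6/36.0)^0.231 = (1.4611)^0.231 = 1.09155
Power-density ratio: P_B/P_A = (V_B/V_A)³ = (1.09155)³ = 1.30055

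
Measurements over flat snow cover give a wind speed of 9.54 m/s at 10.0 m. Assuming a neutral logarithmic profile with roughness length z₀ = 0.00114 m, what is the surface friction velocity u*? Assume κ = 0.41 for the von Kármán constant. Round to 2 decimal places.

Log law: V(z) = (u*/κ) · ln(z/z₀) ⇒ u* = κ · V / ln(z/z₀)
u* = 0.41 × 9.54 / ln(10.0/0.00114) = 0.41 × 9.54 / 9.0793
   = 3.9114 / 9.0793 = 0.4308 m/s

u* ≈ 0.43 m/s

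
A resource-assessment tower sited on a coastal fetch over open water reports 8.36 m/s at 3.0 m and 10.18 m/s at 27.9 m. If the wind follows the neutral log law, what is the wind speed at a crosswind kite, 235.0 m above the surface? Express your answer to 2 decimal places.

Log law: V ∝ ln(z/z₀). From the pair, with r = V₁/V₂ = 0.82122,
ln z₀ = (ln z₁ − r·ln z₂)/(1 − r) = (1.0986 − 0.82122×3.3286)/0.17878 = -9.1448 → z₀ = 0.0001068 m
V₃ = V₁ · ln(z₃/z₀)/ln(z₁/z₀) = 8.36 × 14.6043/10.2434 = 11.9192 m/s

11.92 m/s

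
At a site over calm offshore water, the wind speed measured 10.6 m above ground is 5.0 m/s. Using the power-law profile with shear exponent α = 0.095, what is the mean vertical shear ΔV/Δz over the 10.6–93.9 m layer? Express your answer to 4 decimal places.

0.0138 m/s/m

Power law: V₂ = V₁ · (z₂/z₁)^α = 5.0 × (8.8585)^0.095 = 6.1513 m/s
ΔV/Δz = (6.1513 − 5.0)/(93.9 − 10.6) = 1.1513/83.3000 = 0.01382 m/s/m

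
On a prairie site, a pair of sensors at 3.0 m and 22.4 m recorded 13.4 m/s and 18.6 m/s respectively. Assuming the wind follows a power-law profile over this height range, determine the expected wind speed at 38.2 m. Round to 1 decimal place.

20.3 m/s

First find α: α = ln(V₂/V₁)/ln(z₂/z₁) = ln(18.6/13.4)/ln(22.4/3.0) = 0.32791/2.01045 = 0.1631
Extrapolate from 22.4 m to 38.2 m: V₃ = 18.6 × (38.2/22.4)^0.1631 = 18.6 × 1.0910 = 20.2919 m/s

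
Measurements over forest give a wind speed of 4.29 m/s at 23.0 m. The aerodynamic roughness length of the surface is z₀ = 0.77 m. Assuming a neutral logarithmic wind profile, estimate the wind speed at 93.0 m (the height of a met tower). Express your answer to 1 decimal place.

6.1 m/s

Log law: V(z) ∝ ln(z/z₀), so V₂/V₁ = ln(z₂/z₀) / ln(z₁/z₀).
ln(93.0/0.77) = 4.7940, ln(23.0/0.77) = 3.3969
V₂ = 4.29 × 4.7940/3.3969 = 4.29 × 1.4113 = 6.0544 m/s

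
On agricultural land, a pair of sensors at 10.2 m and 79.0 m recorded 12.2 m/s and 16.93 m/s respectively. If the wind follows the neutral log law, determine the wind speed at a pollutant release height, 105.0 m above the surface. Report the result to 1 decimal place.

17.6 m/s

Log law: V ∝ ln(z/z₀). From the pair, with r = V₁/V₂ = 0.72061,
ln z₀ = (ln z₁ − r·ln z₂)/(1 − r) = (2.3224 − 0.72061×4.3694)/0.27939 = -2.9576 → z₀ = 0.05195 m
V₃ = V₁ · ln(z₃/z₀)/ln(z₁/z₀) = 12.2 × 7.6115/5.2799 = 17.5874 m/s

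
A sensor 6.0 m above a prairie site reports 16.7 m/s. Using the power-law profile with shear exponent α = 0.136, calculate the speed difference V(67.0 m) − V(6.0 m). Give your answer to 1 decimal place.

Power law: V₂ = V₁ · (z₂/z₁)^α = 16.7 × (11.1667)^0.136 = 23.1864 m/s
ΔV = 23.1864 − 16.7 = 6.4864 m/s

6.5 m/s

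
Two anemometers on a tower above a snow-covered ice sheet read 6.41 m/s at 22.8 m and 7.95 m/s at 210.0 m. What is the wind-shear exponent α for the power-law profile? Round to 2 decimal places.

Power law: V₂/V₁ = (z₂/z₁)^α ⇒ α = ln(V₂/V₁) / ln(z₂/z₁)
α = ln(7.95/6.41) / ln(210.0/22.8) = ln(1.2402) / ln(9.2105)
  = 0.21531 / 2.22035 = 0.09697

α ≈ 0.10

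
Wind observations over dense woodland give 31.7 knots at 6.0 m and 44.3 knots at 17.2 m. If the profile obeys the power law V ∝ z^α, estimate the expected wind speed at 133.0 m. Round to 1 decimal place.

First find α: α = ln(V₂/V₁)/ln(z₂/z₁) = ln(44.3/31.7)/ln(17.2/6.0) = 0.33467/1.05315 = 0.3178
Extrapolate from 17.2 m to 133.0 m: V₃ = 44.3 × (133.0/17.2)^0.3178 = 44.3 × 1.9155 = 84.8581 knots

84.9 knots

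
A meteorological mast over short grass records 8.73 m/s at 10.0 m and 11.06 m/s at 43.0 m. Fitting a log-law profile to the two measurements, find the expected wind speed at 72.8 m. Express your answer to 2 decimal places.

11.90 m/s

Log law: V ∝ ln(z/z₀). From the pair, with r = V₁/V₂ = 0.78933,
ln z₀ = (ln z₁ − r·ln z₂)/(1 − r) = (2.3026 − 0.78933×3.7612)/0.21067 = -3.1625 → z₀ = 0.04232 m
V₃ = V₁ · ln(z₃/z₀)/ln(z₁/z₀) = 8.73 × 7.4502/5.4651 = 11.9011 m/s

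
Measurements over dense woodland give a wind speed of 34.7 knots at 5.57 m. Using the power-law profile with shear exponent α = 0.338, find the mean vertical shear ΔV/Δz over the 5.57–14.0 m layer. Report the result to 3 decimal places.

Power law: V₂ = V₁ · (z₂/z₁)^α = 34.7 × (2.5135)^0.338 = 47.3829 knots
ΔV/Δz = (47.3829 − 34.7)/(14.0 − 5.57) = 12.6829/8.4300 = 1.50450 knots/m

1.504 knots/m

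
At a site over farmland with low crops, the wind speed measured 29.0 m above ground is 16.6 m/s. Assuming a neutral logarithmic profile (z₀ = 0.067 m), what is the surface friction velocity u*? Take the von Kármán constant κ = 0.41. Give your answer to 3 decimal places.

u* ≈ 1.121 m/s

Log law: V(z) = (u*/κ) · ln(z/z₀) ⇒ u* = κ · V / ln(z/z₀)
u* = 0.41 × 16.6 / ln(29.0/0.067) = 0.41 × 16.6 / 6.0704
   = 6.8060 / 6.0704 = 1.1212 m/s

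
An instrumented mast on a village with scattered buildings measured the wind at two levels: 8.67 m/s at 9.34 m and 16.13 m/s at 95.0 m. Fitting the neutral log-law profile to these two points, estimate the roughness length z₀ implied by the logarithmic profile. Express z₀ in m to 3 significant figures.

Log law: V(z) ∝ ln(z/z₀). With r = V₁/V₂ = 8.67/16.13 = 0.53751,
r · ln(z₂/z₀) = ln(z₁/z₀) ⇒ ln z₀ = (ln z₁ − r·ln z₂)/(1 − r)
ln z₀ = (2.23431 − 0.53751×4.55388) / 0.46249 = -0.4615
z₀ = exp(-0.4615) = 0.6303 m

z₀ ≈ 0.630 m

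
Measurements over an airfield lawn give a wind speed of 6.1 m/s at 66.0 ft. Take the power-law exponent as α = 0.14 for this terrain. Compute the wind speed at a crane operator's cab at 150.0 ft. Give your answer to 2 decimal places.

6.84 m/s

Power-law profile: V₂ = V₁ · (z₂/z₁)^α
V₂ = 6.1 × (150.0/66.0)^0.14 = 6.1 × (2.2727)^0.14
    = 6.1 × 1.1218 = 6.8430 m/s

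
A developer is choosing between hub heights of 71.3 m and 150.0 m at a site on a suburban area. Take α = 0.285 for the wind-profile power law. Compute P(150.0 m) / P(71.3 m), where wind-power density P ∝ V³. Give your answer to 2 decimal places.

1.89

Speed ratio: V_B/V_A = (z_B/z_A)^α = (150.0/71.3)^0.285 = (2.1038)^0.285 = 1.23611
Power-density ratio: P_B/P_A = (V_B/V_A)³ = (1.23611)³ = 1.88872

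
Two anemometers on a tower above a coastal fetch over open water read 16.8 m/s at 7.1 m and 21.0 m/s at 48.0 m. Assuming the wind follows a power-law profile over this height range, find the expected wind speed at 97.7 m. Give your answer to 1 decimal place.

First find α: α = ln(V₂/V₁)/ln(z₂/z₁) = ln(21.0/16.8)/ln(48.0/7.1) = 0.22314/1.91111 = 0.1168
Extrapolate from 48.0 m to 97.7 m: V₃ = 21.0 × (97.7/48.0)^0.1168 = 21.0 × 1.0865 = 22.8170 m/s

22.8 m/s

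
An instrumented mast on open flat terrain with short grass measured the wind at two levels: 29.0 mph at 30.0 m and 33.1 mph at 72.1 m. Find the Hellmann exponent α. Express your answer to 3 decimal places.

Power law: V₂/V₁ = (z₂/z₁)^α ⇒ α = ln(V₂/V₁) / ln(z₂/z₁)
α = ln(33.1/29.0) / ln(72.1/30.0) = ln(1.1414) / ln(2.4033)
  = 0.13224 / 0.87686 = 0.15081

α ≈ 0.151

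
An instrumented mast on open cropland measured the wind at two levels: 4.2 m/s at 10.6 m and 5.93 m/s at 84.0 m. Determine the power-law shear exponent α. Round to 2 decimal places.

α ≈ 0.17

Power law: V₂/V₁ = (z₂/z₁)^α ⇒ α = ln(V₂/V₁) / ln(z₂/z₁)
α = ln(5.93/4.2) / ln(84.0/10.6) = ln(1.4119) / ln(7.9245)
  = 0.34494 / 2.06996 = 0.16664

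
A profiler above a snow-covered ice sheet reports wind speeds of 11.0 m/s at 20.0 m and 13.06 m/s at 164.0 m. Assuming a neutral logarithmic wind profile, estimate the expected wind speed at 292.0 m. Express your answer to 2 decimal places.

Log law: V ∝ ln(z/z₀). From the pair, with r = V₁/V₂ = 0.84227,
ln z₀ = (ln z₁ − r·ln z₂)/(1 − r) = (2.9957 − 0.84227×5.0999)/0.15773 = -8.2399 → z₀ = 0.0002639 m
V₃ = V₁ · ln(z₃/z₀)/ln(z₁/z₀) = 11.0 × 13.9167/11.2357 = 13.6248 m/s

13.62 m/s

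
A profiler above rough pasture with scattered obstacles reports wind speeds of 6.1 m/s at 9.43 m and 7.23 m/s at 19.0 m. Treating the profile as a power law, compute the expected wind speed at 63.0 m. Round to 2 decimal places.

9.67 m/s

First find α: α = ln(V₂/V₁)/ln(z₂/z₁) = ln(7.23/6.1)/ln(19.0/9.43) = 0.16995/0.70054 = 0.2426
Extrapolate from 19.0 m to 63.0 m: V₃ = 7.23 × (63.0/19.0)^0.2426 = 7.23 × 1.3375 = 9.6701 m/s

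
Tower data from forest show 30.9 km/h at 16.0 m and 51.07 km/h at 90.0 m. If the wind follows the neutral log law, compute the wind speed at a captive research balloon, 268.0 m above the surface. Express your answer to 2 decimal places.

63.81 km/h

Log law: V ∝ ln(z/z₀). From the pair, with r = V₁/V₂ = 0.60505,
ln z₀ = (ln z₁ − r·ln z₂)/(1 − r) = (2.7726 − 0.60505×4.4998)/0.39495 = 0.1265 → z₀ = 1.135 m
V₃ = V₁ · ln(z₃/z₀)/ln(z₁/z₀) = 30.9 × 5.4645/2.6461 = 63.8125 km/h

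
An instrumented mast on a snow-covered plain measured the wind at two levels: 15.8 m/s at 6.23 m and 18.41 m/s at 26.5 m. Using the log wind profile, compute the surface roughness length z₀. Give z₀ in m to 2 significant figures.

z₀ ≈ 0.00097 m

Log law: V(z) ∝ ln(z/z₀). With r = V₁/V₂ = 15.8/18.41 = 0.85823,
r · ln(z₂/z₀) = ln(z₁/z₀) ⇒ ln z₀ = (ln z₁ − r·ln z₂)/(1 − r)
ln z₀ = (1.82938 − 0.85823×3.27714) / 0.14177 = -6.9349
z₀ = exp(-6.9349) = 0.0009732 m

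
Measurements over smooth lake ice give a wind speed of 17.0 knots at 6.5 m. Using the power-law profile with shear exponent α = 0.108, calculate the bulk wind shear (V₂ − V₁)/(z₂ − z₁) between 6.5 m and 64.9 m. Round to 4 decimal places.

Power law: V₂ = V₁ · (z₂/z₁)^α = 17.0 × (9.9846)^0.108 = 21.7960 knots
ΔV/Δz = (21.7960 − 17.0)/(64.9 − 6.5) = 4.7960/58.4000 = 0.08212 knots/m

0.0821 knots/m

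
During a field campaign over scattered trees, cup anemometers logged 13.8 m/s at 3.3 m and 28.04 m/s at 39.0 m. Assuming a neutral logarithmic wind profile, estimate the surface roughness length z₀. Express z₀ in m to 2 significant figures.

z₀ ≈ 0.30 m

Log law: V(z) ∝ ln(z/z₀). With r = V₁/V₂ = 13.8/28.04 = 0.49215,
r · ln(z₂/z₀) = ln(z₁/z₀) ⇒ ln z₀ = (ln z₁ − r·ln z₂)/(1 − r)
ln z₀ = (1.19392 − 0.49215×3.66356) / 0.50785 = -1.1994
z₀ = exp(-1.1994) = 0.3014 m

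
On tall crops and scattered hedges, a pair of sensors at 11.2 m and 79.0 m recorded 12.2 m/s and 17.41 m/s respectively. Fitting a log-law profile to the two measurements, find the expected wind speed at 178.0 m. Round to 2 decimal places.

19.58 m/s

Log law: V ∝ ln(z/z₀). From the pair, with r = V₁/V₂ = 0.70075,
ln z₀ = (ln z₁ − r·ln z₂)/(1 − r) = (2.4159 − 0.70075×4.3694)/0.29925 = -2.1586 → z₀ = 0.1155 m
V₃ = V₁ · ln(z₃/z₀)/ln(z₁/z₀) = 12.2 × 7.3404/4.5745 = 19.5765 m/s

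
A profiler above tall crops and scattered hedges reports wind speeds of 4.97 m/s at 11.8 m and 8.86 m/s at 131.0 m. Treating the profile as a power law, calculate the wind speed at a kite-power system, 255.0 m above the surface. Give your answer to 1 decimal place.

First find α: α = ln(V₂/V₁)/ln(z₂/z₁) = ln(8.86/4.97)/ln(131.0/11.8) = 0.57813/2.40710 = 0.2402
Extrapolate from 131.0 m to 255.0 m: V₃ = 8.86 × (255.0/131.0)^0.2402 = 8.86 × 1.1735 = 10.3970 m/s

10.4 m/s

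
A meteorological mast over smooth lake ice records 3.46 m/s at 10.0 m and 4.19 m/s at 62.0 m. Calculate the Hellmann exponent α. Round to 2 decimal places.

α ≈ 0.10

Power law: V₂/V₁ = (z₂/z₁)^α ⇒ α = ln(V₂/V₁) / ln(z₂/z₁)
α = ln(4.19/3.46) / ln(62.0/10.0) = ln(1.2110) / ln(6.2000)
  = 0.19143 / 1.82455 = 0.10492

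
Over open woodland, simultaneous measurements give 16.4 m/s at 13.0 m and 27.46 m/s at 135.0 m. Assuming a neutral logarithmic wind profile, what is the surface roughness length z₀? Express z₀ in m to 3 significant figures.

z₀ ≈ 0.404 m

Log law: V(z) ∝ ln(z/z₀). With r = V₁/V₂ = 16.4/27.46 = 0.59723,
r · ln(z₂/z₀) = ln(z₁/z₀) ⇒ ln z₀ = (ln z₁ − r·ln z₂)/(1 − r)
ln z₀ = (2.56495 − 0.59723×4.90527) / 0.40277 = -0.9053
z₀ = exp(-0.9053) = 0.4044 m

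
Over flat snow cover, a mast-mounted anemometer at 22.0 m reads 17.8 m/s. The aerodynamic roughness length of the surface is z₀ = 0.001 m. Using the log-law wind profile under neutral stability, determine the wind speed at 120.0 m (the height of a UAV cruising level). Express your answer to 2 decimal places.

20.82 m/s

Log law: V(z) ∝ ln(z/z₀), so V₂/V₁ = ln(z₂/z₀) / ln(z₁/z₀).
ln(120.0/0.001) = 11.6952, ln(22.0/0.001) = 9.9988
V₂ = 17.8 × 11.6952/9.9988 = 17.8 × 1.1697 = 20.8200 m/s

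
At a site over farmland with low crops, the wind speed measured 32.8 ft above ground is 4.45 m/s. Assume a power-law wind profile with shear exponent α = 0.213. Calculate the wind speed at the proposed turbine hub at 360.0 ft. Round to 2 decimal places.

7.41 m/s

Power-law profile: V₂ = V₁ · (z₂/z₁)^α
V₂ = 4.45 × (360.0/32.8)^0.213 = 4.45 × (10.9756)^0.213
    = 4.45 × 1.6658 = 7.4126 m/s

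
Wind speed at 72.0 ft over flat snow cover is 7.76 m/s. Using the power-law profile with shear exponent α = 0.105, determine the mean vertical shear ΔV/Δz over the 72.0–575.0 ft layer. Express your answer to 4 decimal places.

0.0038 m/s/ft

Power law: V₂ = V₁ · (z₂/z₁)^α = 7.76 × (7.9861)^0.105 = 9.6518 m/s
ΔV/Δz = (9.6518 − 7.76)/(575.0 − 72.0) = 1.8918/503.0000 = 0.00376 m/s/ft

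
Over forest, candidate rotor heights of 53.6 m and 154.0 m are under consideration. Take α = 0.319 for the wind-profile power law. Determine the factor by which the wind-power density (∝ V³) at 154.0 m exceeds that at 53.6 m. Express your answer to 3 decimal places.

2.746

Speed ratio: V_B/V_A = (z_B/z_A)^α = (154.0/53.6)^0.319 = (2.8731)^0.319 = 1.40028
Power-density ratio: P_B/P_A = (V_B/V_A)³ = (1.40028)³ = 2.74566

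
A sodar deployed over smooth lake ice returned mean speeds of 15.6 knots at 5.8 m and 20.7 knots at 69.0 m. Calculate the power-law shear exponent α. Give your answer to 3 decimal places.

α ≈ 0.114

Power law: V₂/V₁ = (z₂/z₁)^α ⇒ α = ln(V₂/V₁) / ln(z₂/z₁)
α = ln(20.7/15.6) / ln(69.0/5.8) = ln(1.3269) / ln(11.8966)
  = 0.28286 / 2.47625 = 0.11423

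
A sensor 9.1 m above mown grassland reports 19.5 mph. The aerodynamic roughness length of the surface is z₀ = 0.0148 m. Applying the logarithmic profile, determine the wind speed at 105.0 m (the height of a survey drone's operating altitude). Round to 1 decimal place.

26.9 mph

Log law: V(z) ∝ ln(z/z₀), so V₂/V₁ = ln(z₂/z₀) / ln(z₁/z₀).
ln(105.0/0.0148) = 8.8671, ln(9.1/0.0148) = 6.4214
V₂ = 19.5 × 8.8671/6.4214 = 19.5 × 1.3809 = 26.9269 mph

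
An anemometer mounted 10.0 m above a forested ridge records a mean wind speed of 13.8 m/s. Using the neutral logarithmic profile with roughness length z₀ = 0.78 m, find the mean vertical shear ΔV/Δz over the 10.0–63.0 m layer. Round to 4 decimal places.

0.1879 m/s/m

Log law: V₂ = V₁ · ln(z₂/z₀)/ln(z₁/z₀) = 13.8 × 4.3916/2.5510 = 23.7565 m/s
ΔV/Δz = (23.7565 − 13.8)/(63.0 − 10.0) = 9.9565/53.0000 = 0.18786 m/s/m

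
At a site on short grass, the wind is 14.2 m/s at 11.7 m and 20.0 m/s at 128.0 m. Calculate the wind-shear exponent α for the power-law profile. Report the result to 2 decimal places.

α ≈ 0.14

Power law: V₂/V₁ = (z₂/z₁)^α ⇒ α = ln(V₂/V₁) / ln(z₂/z₁)
α = ln(20.0/14.2) / ln(128.0/11.7) = ln(1.4085) / ln(10.9402)
  = 0.34249 / 2.39244 = 0.14316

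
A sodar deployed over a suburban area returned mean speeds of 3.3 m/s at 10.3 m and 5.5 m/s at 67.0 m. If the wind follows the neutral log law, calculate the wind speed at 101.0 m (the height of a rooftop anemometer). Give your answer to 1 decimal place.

Log law: V ∝ ln(z/z₀). From the pair, with r = V₁/V₂ = 0.60000,
ln z₀ = (ln z₁ − r·ln z₂)/(1 − r) = (2.3321 − 0.60000×4.2047)/0.40000 = -0.4767 → z₀ = 0.6208 m
V₃ = V₁ · ln(z₃/z₀)/ln(z₁/z₀) = 3.3 × 5.0918/2.8088 = 5.9822 m/s

6.0 m/s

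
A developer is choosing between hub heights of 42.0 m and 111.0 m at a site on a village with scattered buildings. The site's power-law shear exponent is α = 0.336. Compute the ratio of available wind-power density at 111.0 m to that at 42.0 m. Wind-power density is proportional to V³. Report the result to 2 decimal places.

Speed ratio: V_B/V_A = (z_B/z_A)^α = (111.0/42.0)^0.336 = (2.6429)^0.336 = 1.38617
Power-density ratio: P_B/P_A = (V_B/V_A)³ = (1.38617)³ = 2.66349

2.66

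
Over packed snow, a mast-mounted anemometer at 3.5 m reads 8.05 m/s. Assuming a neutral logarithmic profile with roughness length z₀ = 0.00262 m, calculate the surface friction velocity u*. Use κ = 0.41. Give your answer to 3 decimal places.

u* ≈ 0.459 m/s

Log law: V(z) = (u*/κ) · ln(z/z₀) ⇒ u* = κ · V / ln(z/z₀)
u* = 0.41 × 8.05 / ln(3.5/0.00262) = 0.41 × 8.05 / 7.1973
   = 3.3005 / 7.1973 = 0.4586 m/s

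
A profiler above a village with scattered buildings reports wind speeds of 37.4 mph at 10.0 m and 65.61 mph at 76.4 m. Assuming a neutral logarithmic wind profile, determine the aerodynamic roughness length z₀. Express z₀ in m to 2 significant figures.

Log law: V(z) ∝ ln(z/z₀). With r = V₁/V₂ = 37.4/65.61 = 0.57004,
r · ln(z₂/z₀) = ln(z₁/z₀) ⇒ ln z₀ = (ln z₁ − r·ln z₂)/(1 − r)
ln z₀ = (2.30259 − 0.57004×4.33598) / 0.42996 = -0.3932
z₀ = exp(-0.3932) = 0.6749 m

z₀ ≈ 0.67 m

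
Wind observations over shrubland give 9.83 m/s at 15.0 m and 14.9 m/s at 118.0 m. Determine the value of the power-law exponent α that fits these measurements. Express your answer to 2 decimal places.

α ≈ 0.20

Power law: V₂/V₁ = (z₂/z₁)^α ⇒ α = ln(V₂/V₁) / ln(z₂/z₁)
α = ln(14.9/9.83) / ln(118.0/15.0) = ln(1.5158) / ln(7.8667)
  = 0.41592 / 2.06263 = 0.20165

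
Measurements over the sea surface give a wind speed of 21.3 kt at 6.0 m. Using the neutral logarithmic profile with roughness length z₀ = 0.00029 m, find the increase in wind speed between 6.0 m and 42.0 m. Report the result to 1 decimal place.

Log law: V₂ = V₁ · ln(z₂/z₀)/ln(z₁/z₀) = 21.3 × 11.8833/9.9374 = 25.4709 kt
ΔV = 25.4709 − 21.3 = 4.1709 kt

4.2 kt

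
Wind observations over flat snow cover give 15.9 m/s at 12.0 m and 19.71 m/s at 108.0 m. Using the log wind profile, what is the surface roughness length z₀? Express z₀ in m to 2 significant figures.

Log law: V(z) ∝ ln(z/z₀). With r = V₁/V₂ = 15.9/19.71 = 0.80670,
r · ln(z₂/z₀) = ln(z₁/z₀) ⇒ ln z₀ = (ln z₁ − r·ln z₂)/(1 − r)
ln z₀ = (2.48491 − 0.80670×4.68213) / 0.19330 = -6.6846
z₀ = exp(-6.6846) = 0.001250 m

z₀ ≈ 0.0012 m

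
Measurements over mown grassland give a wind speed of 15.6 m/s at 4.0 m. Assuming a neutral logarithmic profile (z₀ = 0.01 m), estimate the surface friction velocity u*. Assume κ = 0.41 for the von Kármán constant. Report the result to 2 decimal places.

u* ≈ 1.07 m/s

Log law: V(z) = (u*/κ) · ln(z/z₀) ⇒ u* = κ · V / ln(z/z₀)
u* = 0.41 × 15.6 / ln(4.0/0.01) = 0.41 × 15.6 / 5.9915
   = 6.3960 / 5.9915 = 1.0675 m/s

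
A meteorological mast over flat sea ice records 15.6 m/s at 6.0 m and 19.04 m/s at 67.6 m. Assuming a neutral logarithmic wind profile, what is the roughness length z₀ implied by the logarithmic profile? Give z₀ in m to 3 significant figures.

Log law: V(z) ∝ ln(z/z₀). With r = V₁/V₂ = 15.6/19.04 = 0.81933,
r · ln(z₂/z₀) = ln(z₁/z₀) ⇒ ln z₀ = (ln z₁ − r·ln z₂)/(1 − r)
ln z₀ = (1.79176 − 0.81933×4.21361) / 0.18067 = -9.1910
z₀ = exp(-9.1910) = 0.0001019 m

z₀ ≈ 0.000102 m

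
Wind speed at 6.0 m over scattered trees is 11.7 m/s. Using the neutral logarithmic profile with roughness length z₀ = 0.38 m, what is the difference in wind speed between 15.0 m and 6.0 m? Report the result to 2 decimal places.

3.89 m/s

Log law: V₂ = V₁ · ln(z₂/z₀)/ln(z₁/z₀) = 11.7 × 3.6756/2.7593 = 15.5852 m/s
ΔV = 15.5852 − 11.7 = 3.8852 m/s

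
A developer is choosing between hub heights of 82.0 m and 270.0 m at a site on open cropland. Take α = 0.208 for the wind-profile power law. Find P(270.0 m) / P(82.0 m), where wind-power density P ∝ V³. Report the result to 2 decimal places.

Speed ratio: V_B/V_A = (z_B/z_A)^α = (270.0/82.0)^0.208 = (3.2927)^0.208 = 1.28130
Power-density ratio: P_B/P_A = (V_B/V_A)³ = (1.28130)³ = 2.10354

2.10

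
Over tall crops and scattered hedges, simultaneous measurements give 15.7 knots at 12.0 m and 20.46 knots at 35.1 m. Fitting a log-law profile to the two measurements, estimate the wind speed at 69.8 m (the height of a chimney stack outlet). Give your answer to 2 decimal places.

23.51 knots

Log law: V ∝ ln(z/z₀). From the pair, with r = V₁/V₂ = 0.76735,
ln z₀ = (ln z₁ − r·ln z₂)/(1 − r) = (2.4849 − 0.76735×3.5582)/0.23265 = -1.0552 → z₀ = 0.3481 m
V₃ = V₁ · ln(z₃/z₀)/ln(z₁/z₀) = 15.7 × 5.3008/3.5401 = 23.5087 knots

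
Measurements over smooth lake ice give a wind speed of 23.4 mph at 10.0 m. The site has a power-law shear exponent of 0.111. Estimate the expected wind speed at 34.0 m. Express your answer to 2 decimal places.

26.80 mph

Power-law profile: V₂ = V₁ · (z₂/z₁)^α
V₂ = 23.4 × (34.0/10.0)^0.111 = 23.4 × (3.4000)^0.111
    = 23.4 × 1.1455 = 26.8046 mph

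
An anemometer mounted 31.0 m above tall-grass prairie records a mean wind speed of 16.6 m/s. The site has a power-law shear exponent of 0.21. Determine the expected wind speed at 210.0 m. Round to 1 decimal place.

Power-law profile: V₂ = V₁ · (z₂/z₁)^α
V₂ = 16.6 × (210.0/31.0)^0.21 = 16.6 × (6.7742)^0.21
    = 16.6 × 1.4944 = 24.8078 m/s

24.8 m/s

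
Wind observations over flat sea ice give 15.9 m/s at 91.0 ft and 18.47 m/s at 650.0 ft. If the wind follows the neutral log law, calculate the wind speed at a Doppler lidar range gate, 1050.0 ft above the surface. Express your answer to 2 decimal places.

Log law: V ∝ ln(z/z₀). From the pair, with r = V₁/V₂ = 0.86086,
ln z₀ = (ln z₁ − r·ln z₂)/(1 − r) = (4.5109 − 0.86086×6.4770)/0.13914 = -7.6530 → z₀ = 0.0004746 ft
V₃ = V₁ · ln(z₃/z₀)/ln(z₁/z₀) = 15.9 × 14.6096/12.1639 = 19.0969 m/s

19.10 m/s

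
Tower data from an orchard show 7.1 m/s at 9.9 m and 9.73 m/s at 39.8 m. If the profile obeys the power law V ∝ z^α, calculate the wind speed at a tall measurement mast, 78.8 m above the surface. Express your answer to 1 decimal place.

First find α: α = ln(V₂/V₁)/ln(z₂/z₁) = ln(9.73/7.1)/ln(39.8/9.9) = 0.31512/1.39133 = 0.2265
Extrapolate from 39.8 m to 78.8 m: V₃ = 9.73 × (78.8/39.8)^0.2265 = 9.73 × 1.1673 = 11.3579 m/s

11.4 m/s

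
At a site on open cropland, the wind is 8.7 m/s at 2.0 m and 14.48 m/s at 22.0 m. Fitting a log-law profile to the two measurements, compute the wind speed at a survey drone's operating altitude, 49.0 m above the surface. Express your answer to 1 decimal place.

16.4 m/s

Log law: V ∝ ln(z/z₀). From the pair, with r = V₁/V₂ = 0.60083,
ln z₀ = (ln z₁ − r·ln z₂)/(1 − r) = (0.6931 − 0.60083×3.0910)/0.39917 = -2.9161 → z₀ = 0.05414 m
V₃ = V₁ · ln(z₃/z₀)/ln(z₁/z₀) = 8.7 × 6.8080/3.6093 = 16.4102 m/s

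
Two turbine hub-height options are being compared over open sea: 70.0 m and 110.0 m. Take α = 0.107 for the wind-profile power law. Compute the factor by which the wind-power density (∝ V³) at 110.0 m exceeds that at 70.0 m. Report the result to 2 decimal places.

Speed ratio: V_B/V_A = (z_B/z_A)^α = (110.0/70.0)^0.107 = (1.5714)^0.107 = 1.04955
Power-density ratio: P_B/P_A = (V_B/V_A)³ = (1.04955)³ = 1.15614

1.16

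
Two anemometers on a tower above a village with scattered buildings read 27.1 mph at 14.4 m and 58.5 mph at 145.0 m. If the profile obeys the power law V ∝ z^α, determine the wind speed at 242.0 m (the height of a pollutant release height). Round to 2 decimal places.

First find α: α = ln(V₂/V₁)/ln(z₂/z₁) = ln(58.5/27.1)/ln(145.0/14.4) = 0.76949/2.30951 = 0.3332
Extrapolate from 145.0 m to 242.0 m: V₃ = 58.5 × (242.0/145.0)^0.3332 = 58.5 × 1.1861 = 69.3860 mph

69.39 mph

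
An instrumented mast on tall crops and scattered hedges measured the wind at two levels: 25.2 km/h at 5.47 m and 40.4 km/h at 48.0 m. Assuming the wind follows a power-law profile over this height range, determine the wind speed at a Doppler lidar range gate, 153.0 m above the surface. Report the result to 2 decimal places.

First find α: α = ln(V₂/V₁)/ln(z₂/z₁) = ln(40.4/25.2)/ln(48.0/5.47) = 0.47199/2.17192 = 0.2173
Extrapolate from 48.0 m to 153.0 m: V₃ = 40.4 × (153.0/48.0)^0.2173 = 40.4 × 1.2865 = 51.9741 km/h

51.97 km/h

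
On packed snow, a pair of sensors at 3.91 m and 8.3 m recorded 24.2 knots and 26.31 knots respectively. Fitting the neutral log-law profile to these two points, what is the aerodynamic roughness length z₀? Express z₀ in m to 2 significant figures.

z₀ ≈ 0.00070 m

Log law: V(z) ∝ ln(z/z₀). With r = V₁/V₂ = 24.2/26.31 = 0.91980,
r · ln(z₂/z₀) = ln(z₁/z₀) ⇒ ln z₀ = (ln z₁ − r·ln z₂)/(1 − r)
ln z₀ = (1.36354 − 0.91980×2.11626) / 0.08020 = -7.2695
z₀ = exp(-7.2695) = 0.0006964 m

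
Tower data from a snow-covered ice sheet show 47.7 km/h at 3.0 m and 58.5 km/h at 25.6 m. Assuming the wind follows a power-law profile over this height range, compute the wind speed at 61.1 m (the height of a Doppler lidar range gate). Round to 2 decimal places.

63.55 km/h

First find α: α = ln(V₂/V₁)/ln(z₂/z₁) = ln(58.5/47.7)/ln(25.6/3.0) = 0.20410/2.14398 = 0.0952
Extrapolate from 25.6 m to 61.1 m: V₃ = 58.5 × (61.1/25.6)^0.0952 = 58.5 × 1.0863 = 63.5507 km/h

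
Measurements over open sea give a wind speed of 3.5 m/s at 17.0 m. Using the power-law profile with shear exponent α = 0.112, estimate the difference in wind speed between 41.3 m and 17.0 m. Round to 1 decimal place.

0.4 m/s

Power law: V₂ = V₁ · (z₂/z₁)^α = 3.5 × (2.4294)^0.112 = 3.8658 m/s
ΔV = 3.8658 − 3.5 = 0.3658 m/s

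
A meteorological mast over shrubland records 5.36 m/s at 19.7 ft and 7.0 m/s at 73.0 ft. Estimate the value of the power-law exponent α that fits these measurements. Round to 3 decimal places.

Power law: V₂/V₁ = (z₂/z₁)^α ⇒ α = ln(V₂/V₁) / ln(z₂/z₁)
α = ln(7.0/5.36) / ln(73.0/19.7) = ln(1.3060) / ln(3.7056)
  = 0.26695 / 1.30984 = 0.20380

α ≈ 0.204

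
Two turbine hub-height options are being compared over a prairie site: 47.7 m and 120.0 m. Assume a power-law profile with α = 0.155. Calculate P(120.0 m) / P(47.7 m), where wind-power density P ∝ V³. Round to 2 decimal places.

1.54

Speed ratio: V_B/V_A = (z_B/z_A)^α = (120.0/47.7)^0.155 = (2.5157)^0.155 = 1.15373
Power-density ratio: P_B/P_A = (V_B/V_A)³ = (1.15373)³ = 1.53571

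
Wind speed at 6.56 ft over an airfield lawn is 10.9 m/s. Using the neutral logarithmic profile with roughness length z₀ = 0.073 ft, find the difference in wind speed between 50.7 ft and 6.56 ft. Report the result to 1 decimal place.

Log law: V₂ = V₁ · ln(z₂/z₀)/ln(z₁/z₀) = 10.9 × 6.5432/4.4983 = 15.8552 m/s
ΔV = 15.8552 − 10.9 = 4.9552 m/s

5.0 m/s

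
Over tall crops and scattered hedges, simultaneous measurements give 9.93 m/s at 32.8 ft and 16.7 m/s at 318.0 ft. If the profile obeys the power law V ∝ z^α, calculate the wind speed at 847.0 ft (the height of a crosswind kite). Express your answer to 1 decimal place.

20.9 m/s

First find α: α = ln(V₂/V₁)/ln(z₂/z₁) = ln(16.7/9.93)/ln(318.0/32.8) = 0.51985/2.27162 = 0.2288
Extrapolate from 318.0 ft to 847.0 ft: V₃ = 16.7 × (847.0/318.0)^0.2288 = 16.7 × 1.2513 = 20.8968 m/s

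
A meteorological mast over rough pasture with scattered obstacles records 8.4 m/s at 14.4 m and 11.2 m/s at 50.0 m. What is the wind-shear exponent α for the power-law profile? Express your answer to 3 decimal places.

α ≈ 0.231

Power law: V₂/V₁ = (z₂/z₁)^α ⇒ α = ln(V₂/V₁) / ln(z₂/z₁)
α = ln(11.2/8.4) / ln(50.0/14.4) = ln(1.3333) / ln(3.4722)
  = 0.28768 / 1.24479 = 0.23111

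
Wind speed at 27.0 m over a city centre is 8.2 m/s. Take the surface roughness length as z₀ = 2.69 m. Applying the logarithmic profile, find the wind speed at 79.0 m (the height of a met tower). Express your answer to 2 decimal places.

12.02 m/s

Log law: V(z) ∝ ln(z/z₀), so V₂/V₁ = ln(z₂/z₀) / ln(z₁/z₀).
ln(79.0/2.69) = 3.3799, ln(27.0/2.69) = 2.3063
V₂ = 8.2 × 3.3799/2.3063 = 8.2 × 1.4655 = 12.0172 m/s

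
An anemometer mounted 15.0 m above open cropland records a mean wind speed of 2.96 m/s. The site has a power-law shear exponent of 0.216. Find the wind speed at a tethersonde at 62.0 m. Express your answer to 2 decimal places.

Power-law profile: V₂ = V₁ · (z₂/z₁)^α
V₂ = 2.96 × (62.0/15.0)^0.216 = 2.96 × (4.1333)^0.216
    = 2.96 × 1.3587 = 4.0217 m/s

4.02 m/s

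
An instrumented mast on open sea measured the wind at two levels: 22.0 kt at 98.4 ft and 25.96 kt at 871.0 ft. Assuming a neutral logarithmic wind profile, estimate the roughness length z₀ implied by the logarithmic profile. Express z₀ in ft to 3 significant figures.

Log law: V(z) ∝ ln(z/z₀). With r = V₁/V₂ = 22.0/25.96 = 0.84746,
r · ln(z₂/z₀) = ln(z₁/z₀) ⇒ ln z₀ = (ln z₁ − r·ln z₂)/(1 − r)
ln z₀ = (4.58904 − 0.84746×6.76964) / 0.15254 = -7.5254
z₀ = exp(-7.5254) = 0.0005392 ft

z₀ ≈ 0.000539 ft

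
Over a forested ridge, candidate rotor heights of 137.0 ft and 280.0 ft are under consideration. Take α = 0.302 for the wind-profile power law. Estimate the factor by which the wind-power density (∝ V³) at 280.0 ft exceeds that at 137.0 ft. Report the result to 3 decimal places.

Speed ratio: V_B/V_A = (z_B/z_A)^α = (280.0/137.0)^0.302 = (2.0438)^0.302 = 1.24094
Power-density ratio: P_B/P_A = (V_B/V_A)³ = (1.24094)³ = 1.91098

1.911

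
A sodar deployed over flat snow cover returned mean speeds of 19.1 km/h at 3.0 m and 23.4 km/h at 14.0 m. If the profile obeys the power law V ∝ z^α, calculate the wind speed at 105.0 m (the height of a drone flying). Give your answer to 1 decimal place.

First find α: α = ln(V₂/V₁)/ln(z₂/z₁) = ln(23.4/19.1)/ln(14.0/3.0) = 0.20305/1.54045 = 0.1318
Extrapolate from 14.0 m to 105.0 m: V₃ = 23.4 × (105.0/14.0)^0.1318 = 23.4 × 1.3042 = 30.5182 km/h

30.5 km/h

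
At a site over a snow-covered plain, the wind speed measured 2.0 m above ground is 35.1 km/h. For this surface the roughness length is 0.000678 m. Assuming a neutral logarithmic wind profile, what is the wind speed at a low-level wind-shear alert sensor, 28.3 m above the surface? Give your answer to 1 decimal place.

46.7 km/h

Log law: V(z) ∝ ln(z/z₀), so V₂/V₁ = ln(z₂/z₀) / ln(z₁/z₀).
ln(28.3/0.000678) = 10.6392, ln(2.0/0.000678) = 7.9895
V₂ = 35.1 × 10.6392/7.9895 = 35.1 × 1.3316 = 46.7409 km/h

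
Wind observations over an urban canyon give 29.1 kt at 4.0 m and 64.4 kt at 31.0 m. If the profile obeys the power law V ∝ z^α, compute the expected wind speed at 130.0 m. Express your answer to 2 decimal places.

First find α: α = ln(V₂/V₁)/ln(z₂/z₁) = ln(64.4/29.1)/ln(31.0/4.0) = 0.79438/2.04769 = 0.3879
Extrapolate from 31.0 m to 130.0 m: V₃ = 64.4 × (130.0/31.0)^0.3879 = 64.4 × 1.7439 = 112.3074 kt

112.31 kt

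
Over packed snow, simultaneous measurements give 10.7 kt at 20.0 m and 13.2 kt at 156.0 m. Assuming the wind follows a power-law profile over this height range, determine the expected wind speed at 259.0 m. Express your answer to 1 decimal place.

13.9 kt

First find α: α = ln(V₂/V₁)/ln(z₂/z₁) = ln(13.2/10.7)/ln(156.0/20.0) = 0.20997/2.05412 = 0.1022
Extrapolate from 156.0 m to 259.0 m: V₃ = 13.2 × (259.0/156.0)^0.1022 = 13.2 × 1.0532 = 13.9021 kt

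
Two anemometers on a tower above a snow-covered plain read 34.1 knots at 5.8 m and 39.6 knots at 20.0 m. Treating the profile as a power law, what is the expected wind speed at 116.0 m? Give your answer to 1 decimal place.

First find α: α = ln(V₂/V₁)/ln(z₂/z₁) = ln(39.6/34.1)/ln(20.0/5.8) = 0.14953/1.23787 = 0.1208
Extrapolate from 20.0 m to 116.0 m: V₃ = 39.6 × (116.0/20.0)^0.1208 = 39.6 × 1.2366 = 48.9683 knots

49.0 knots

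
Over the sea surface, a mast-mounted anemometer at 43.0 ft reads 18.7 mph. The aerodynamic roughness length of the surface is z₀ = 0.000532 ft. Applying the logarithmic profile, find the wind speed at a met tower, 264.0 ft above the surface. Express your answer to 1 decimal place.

Log law: V(z) ∝ ln(z/z₀), so V₂/V₁ = ln(z₂/z₀) / ln(z₁/z₀).
ln(264.0/0.000532) = 13.1148, ln(43.0/0.000532) = 11.3001
V₂ = 18.7 × 13.1148/11.3001 = 18.7 × 1.1606 = 21.7032 mph

21.7 mph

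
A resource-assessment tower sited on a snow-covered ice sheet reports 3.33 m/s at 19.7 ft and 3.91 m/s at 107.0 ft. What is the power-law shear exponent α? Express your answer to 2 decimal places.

Power law: V₂/V₁ = (z₂/z₁)^α ⇒ α = ln(V₂/V₁) / ln(z₂/z₁)
α = ln(3.91/3.33) / ln(107.0/19.7) = ln(1.1742) / ln(5.4315)
  = 0.16057 / 1.69221 = 0.09488

α ≈ 0.09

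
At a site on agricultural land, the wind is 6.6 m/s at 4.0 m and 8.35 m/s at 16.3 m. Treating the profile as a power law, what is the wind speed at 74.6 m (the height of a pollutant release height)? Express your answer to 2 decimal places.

First find α: α = ln(V₂/V₁)/ln(z₂/z₁) = ln(8.35/6.6)/ln(16.3/4.0) = 0.23519/1.40487 = 0.1674
Extrapolate from 16.3 m to 74.6 m: V₃ = 8.35 × (74.6/16.3)^0.1674 = 8.35 × 1.2900 = 10.7714 m/s

10.77 m/s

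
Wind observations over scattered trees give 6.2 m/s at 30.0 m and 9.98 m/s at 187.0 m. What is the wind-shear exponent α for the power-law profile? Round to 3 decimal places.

Power law: V₂/V₁ = (z₂/z₁)^α ⇒ α = ln(V₂/V₁) / ln(z₂/z₁)
α = ln(9.98/6.2) / ln(187.0/30.0) = ln(1.6097) / ln(6.2333)
  = 0.47603 / 1.82991 = 0.26014

α ≈ 0.260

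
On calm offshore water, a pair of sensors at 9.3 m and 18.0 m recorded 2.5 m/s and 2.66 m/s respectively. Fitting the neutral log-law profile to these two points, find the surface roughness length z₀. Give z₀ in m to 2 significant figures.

z₀ ≈ 0.00031 m

Log law: V(z) ∝ ln(z/z₀). With r = V₁/V₂ = 2.5/2.66 = 0.93985,
r · ln(z₂/z₀) = ln(z₁/z₀) ⇒ ln z₀ = (ln z₁ − r·ln z₂)/(1 − r)
ln z₀ = (2.23001 − 0.93985×2.89037) / 0.06015 = -8.0881
z₀ = exp(-8.0881) = 0.0003072 m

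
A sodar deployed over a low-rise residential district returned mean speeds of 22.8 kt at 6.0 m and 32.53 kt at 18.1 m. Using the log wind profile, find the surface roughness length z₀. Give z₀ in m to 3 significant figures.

Log law: V(z) ∝ ln(z/z₀). With r = V₁/V₂ = 22.8/32.53 = 0.70089,
r · ln(z₂/z₀) = ln(z₁/z₀) ⇒ ln z₀ = (ln z₁ − r·ln z₂)/(1 − r)
ln z₀ = (1.79176 − 0.70089×2.89591) / 0.29911 = -0.7956
z₀ = exp(-0.7956) = 0.4513 m

z₀ ≈ 0.451 m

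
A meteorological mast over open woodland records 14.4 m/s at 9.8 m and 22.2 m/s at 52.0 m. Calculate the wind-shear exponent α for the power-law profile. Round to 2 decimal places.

α ≈ 0.26

Power law: V₂/V₁ = (z₂/z₁)^α ⇒ α = ln(V₂/V₁) / ln(z₂/z₁)
α = ln(22.2/14.4) / ln(52.0/9.8) = ln(1.5417) / ln(5.3061)
  = 0.43286 / 1.66886 = 0.25938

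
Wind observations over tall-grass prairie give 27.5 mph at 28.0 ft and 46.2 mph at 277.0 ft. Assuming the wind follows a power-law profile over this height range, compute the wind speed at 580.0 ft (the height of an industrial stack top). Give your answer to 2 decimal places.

First find α: α = ln(V₂/V₁)/ln(z₂/z₁) = ln(46.2/27.5)/ln(277.0/28.0) = 0.51879/2.29181 = 0.2264
Extrapolate from 277.0 ft to 580.0 ft: V₃ = 46.2 × (580.0/277.0)^0.2264 = 46.2 × 1.1821 = 54.6128 mph

54.61 mph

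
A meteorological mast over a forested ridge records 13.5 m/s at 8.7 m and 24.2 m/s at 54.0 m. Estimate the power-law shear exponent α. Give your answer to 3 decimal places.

Power law: V₂/V₁ = (z₂/z₁)^α ⇒ α = ln(V₂/V₁) / ln(z₂/z₁)
α = ln(24.2/13.5) / ln(54.0/8.7) = ln(1.7926) / ln(6.2069)
  = 0.58366 / 1.82566 = 0.31970

α ≈ 0.320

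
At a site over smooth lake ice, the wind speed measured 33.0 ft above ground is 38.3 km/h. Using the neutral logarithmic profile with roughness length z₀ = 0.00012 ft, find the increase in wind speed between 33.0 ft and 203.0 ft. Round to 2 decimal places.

5.56 km/h

Log law: V₂ = V₁ · ln(z₂/z₀)/ln(z₁/z₀) = 38.3 × 14.3412/12.5245 = 43.8555 km/h
ΔV = 43.8555 − 38.3 = 5.5555 km/h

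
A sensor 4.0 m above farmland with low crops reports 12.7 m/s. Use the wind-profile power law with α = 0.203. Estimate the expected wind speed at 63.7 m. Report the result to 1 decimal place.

Power-law profile: V₂ = V₁ · (z₂/z₁)^α
V₂ = 12.7 × (63.7/4.0)^0.203 = 12.7 × (15.9250)^0.203
    = 12.7 × 1.7540 = 22.2754 m/s

22.3 m/s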